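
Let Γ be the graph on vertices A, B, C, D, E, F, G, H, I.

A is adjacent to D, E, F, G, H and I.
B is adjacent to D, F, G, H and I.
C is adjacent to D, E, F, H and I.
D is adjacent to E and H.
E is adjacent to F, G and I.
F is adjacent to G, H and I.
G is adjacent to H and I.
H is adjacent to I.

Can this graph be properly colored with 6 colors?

The chromatic number is 5. B, F, G, H, I are pairwise adjacent (a clique of size 5), so at least 5 colors are needed.
One proper 5-coloring: A=4, B=4, C=4, D=2, E=1, F=3, G=5, H=1, I=2.
Since 6 ≥ 5, a proper 6-coloring certainly exists.

Yes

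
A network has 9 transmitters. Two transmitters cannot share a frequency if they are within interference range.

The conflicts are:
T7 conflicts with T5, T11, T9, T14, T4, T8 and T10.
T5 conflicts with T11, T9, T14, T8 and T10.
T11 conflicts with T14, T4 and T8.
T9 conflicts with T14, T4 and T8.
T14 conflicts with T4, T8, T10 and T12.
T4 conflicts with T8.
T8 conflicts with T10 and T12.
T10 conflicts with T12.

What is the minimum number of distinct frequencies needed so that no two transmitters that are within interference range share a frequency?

5

T7, T5, T14, T8, T10 all conflict with each other, so at least 5 frequencies are needed.
5 frequencies suffice: T7=3, T5=4, T11=5, T9=5, T14=1, T4=4, T8=2, T10=5, T12=3. No two conflicting transmitters share a frequency.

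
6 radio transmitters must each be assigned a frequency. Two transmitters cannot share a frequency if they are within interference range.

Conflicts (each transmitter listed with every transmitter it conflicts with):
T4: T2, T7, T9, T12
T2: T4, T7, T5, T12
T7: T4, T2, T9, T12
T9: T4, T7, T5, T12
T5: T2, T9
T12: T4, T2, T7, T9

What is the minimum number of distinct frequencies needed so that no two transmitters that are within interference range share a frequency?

4

T4, T2, T7, T12 all conflict with each other, so at least 4 frequencies are needed.
4 frequencies suffice: frequency 1 → {T2, T9}; frequency 2 → {T4, T5}; frequency 3 → {T12}; frequency 4 → {T7}. Every pair that conflicts lands in different frequencies.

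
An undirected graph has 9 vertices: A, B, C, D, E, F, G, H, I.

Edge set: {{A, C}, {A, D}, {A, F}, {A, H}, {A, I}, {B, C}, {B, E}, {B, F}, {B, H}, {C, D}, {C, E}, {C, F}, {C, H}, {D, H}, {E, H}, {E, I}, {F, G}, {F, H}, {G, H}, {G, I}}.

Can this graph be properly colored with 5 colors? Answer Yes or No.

The chromatic number is 4. B, C, F, H are mutually adjacent (a clique of size 4), so at least 4 colors are needed.
4 colors suffice: A=yellow, B=yellow, C=blue, D=green, E=green, F=green, G=blue, H=red, I=red.
Since 5 ≥ 4, a proper 5-coloring certainly exists.

Yes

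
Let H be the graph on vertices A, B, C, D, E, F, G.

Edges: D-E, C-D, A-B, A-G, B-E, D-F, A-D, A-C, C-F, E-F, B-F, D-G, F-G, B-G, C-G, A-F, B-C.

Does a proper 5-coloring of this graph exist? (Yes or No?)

Yes

The chromatic number is 5. A, B, C, F, G are mutually adjacent (a clique of size 5), so at least 5 colors are needed.
One proper 5-coloring: A=2, B=3, C=4, D=3, E=2, F=1, G=5.
That is already a proper 5-coloring.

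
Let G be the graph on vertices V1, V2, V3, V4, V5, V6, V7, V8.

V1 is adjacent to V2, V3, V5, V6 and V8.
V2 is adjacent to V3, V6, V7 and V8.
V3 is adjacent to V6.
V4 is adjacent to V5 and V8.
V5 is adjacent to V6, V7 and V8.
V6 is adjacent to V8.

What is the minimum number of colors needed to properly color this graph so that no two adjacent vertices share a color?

4

V1, V5, V6, V8 are pairwise adjacent (a clique of size 4), so at least 4 colors are needed.
One proper 4-coloring: V1=B, V2=G, V3=Y, V4=R, V5=G, V6=R, V7=R, V8=Y. Every edge joins two different colors.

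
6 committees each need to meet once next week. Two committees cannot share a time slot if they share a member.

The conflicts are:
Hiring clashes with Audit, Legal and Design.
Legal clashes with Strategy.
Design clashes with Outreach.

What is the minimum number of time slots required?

2

Legal and Strategy conflict, so at least 2 time slots are needed.
2 time slots suffice: time slot 1 → {Hiring, Outreach, Strategy}; time slot 2 → {Audit, Legal, Design}. Every pair that conflicts lands in different time slots.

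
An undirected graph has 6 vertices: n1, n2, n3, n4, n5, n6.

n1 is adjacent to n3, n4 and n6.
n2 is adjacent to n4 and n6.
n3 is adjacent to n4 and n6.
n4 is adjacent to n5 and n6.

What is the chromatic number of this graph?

n1, n3, n4, n6 form a clique, so at least 4 colors are needed.
4 colors suffice: color 1 → {n4}; color 2 → {n5, n6}; color 3 → {n2, n3}; color 4 → {n1}. Each edge has distinct colors on its endpoints.

4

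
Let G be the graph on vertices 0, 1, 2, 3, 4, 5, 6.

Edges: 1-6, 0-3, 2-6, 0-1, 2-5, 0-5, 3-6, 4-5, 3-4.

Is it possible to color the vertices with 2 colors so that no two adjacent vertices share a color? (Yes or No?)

The cycle 6-3-4-5-2-6 has odd length 5, so it cannot be 2-colored; at least 3 colors are needed.
So 2 colors are not enough.

No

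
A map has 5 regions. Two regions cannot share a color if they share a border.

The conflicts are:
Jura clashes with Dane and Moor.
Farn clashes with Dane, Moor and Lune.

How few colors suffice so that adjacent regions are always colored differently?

Farn and Dane conflict, so at least 2 colors are needed.
A valid assignment using 2 colors: Jura=1, Farn=1, Dane=2, Moor=2, Lune=2. Every pair that conflicts lands in different colors.

2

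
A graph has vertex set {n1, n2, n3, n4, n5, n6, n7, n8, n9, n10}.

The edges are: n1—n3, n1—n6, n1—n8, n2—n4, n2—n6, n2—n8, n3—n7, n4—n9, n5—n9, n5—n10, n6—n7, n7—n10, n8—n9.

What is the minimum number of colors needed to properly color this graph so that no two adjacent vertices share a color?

3

The cycle n7-n6-n2-n4-n9-n5-n10-n7 has odd length 7, so it cannot be 2-colored; at least 3 colors are needed.
3 colors suffice: color R → {n1, n2, n7, n9}; color B → {n3, n4, n5, n6, n8}; color G → {n10}. No two adjacent vertices share a color.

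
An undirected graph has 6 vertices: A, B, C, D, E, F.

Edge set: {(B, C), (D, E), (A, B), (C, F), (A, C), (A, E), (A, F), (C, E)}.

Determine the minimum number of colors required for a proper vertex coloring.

A, C, E are pairwise adjacent, so at least 3 colors are needed.
One proper 3-coloring: A=blue, B=green, C=red, D=red, E=green, F=green. Every edge joins two different colors.

3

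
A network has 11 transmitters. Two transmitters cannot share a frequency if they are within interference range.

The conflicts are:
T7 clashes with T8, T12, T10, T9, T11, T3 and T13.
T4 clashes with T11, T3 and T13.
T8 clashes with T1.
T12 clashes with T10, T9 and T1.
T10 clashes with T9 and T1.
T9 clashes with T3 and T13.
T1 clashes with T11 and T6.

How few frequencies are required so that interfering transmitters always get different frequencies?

4

T7, T12, T10, T9 are mutually in conflict, so at least 4 frequencies are needed.
Using 4 frequencies: T7=1, T4=1, T8=2, T12=3, T10=4, T9=2, T1=1, T11=2, T3=3, T6=2, T13=3. Each listed conflict is separated.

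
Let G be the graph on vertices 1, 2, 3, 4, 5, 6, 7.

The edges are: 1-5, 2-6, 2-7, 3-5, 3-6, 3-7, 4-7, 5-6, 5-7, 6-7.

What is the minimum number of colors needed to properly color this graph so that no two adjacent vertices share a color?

3, 5, 6, 7 form a clique, so at least 4 colors are needed.
4 colors suffice: color red → {1, 7}; color blue → {2, 4, 5}; color green → {6}; color yellow → {3}. No two adjacent vertices share a color.

4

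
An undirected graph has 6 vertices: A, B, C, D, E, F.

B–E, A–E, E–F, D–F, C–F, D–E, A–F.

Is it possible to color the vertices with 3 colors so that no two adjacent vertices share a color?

Yes

The chromatic number is 3. D, E, F are pairwise adjacent, so at least 3 colors are needed.
One proper 3-coloring: A=3, B=1, C=2, D=3, E=2, F=1.
That is already a proper 3-coloring.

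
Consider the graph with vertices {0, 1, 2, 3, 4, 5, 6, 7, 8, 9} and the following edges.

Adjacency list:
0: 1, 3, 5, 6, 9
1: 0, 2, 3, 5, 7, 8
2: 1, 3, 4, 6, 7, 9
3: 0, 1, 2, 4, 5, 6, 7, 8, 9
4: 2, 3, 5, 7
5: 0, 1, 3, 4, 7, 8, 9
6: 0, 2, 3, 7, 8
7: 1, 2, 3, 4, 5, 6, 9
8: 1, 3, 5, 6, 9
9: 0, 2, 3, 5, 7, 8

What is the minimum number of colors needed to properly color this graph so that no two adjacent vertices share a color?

4

0, 3, 5, 9 are pairwise adjacent (a clique of size 4), so at least 4 colors are needed.
4 colors suffice: color red → {3}; color blue → {0, 7, 8}; color green → {2, 5}; color yellow → {1, 4, 6, 9}. Each edge has distinct colors on its endpoints.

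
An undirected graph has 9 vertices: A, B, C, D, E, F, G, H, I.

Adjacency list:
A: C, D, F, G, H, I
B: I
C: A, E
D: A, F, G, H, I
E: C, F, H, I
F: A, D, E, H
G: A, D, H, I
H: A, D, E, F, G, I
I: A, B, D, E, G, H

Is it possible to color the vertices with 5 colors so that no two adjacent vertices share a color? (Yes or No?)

The chromatic number is 5. A, D, G, H, I are pairwise adjacent (a clique of size 5), so at least 5 colors are needed.
5 colors suffice: color red → {A, B, E}; color blue → {C, F, I}; color green → {H}; color yellow → {D}; color purple → {G}.
That is already a proper 5-coloring.

Yes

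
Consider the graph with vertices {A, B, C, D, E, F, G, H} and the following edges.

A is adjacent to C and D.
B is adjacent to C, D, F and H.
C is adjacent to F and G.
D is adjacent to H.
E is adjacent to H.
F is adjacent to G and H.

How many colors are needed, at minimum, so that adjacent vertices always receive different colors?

3

B, C, F form a triangle, so at least 3 colors are needed.
A valid assignment using 3 colors: A=2, B=2, C=1, D=3, E=2, F=3, G=2, H=1. No two adjacent vertices share a color.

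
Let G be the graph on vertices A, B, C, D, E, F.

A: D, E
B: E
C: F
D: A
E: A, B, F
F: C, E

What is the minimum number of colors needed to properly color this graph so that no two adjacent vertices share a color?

2

A and D are adjacent, so at least 2 colors are needed.
One proper 2-coloring: A=2, B=2, C=1, D=1, E=1, F=2. Each edge has distinct colors on its endpoints.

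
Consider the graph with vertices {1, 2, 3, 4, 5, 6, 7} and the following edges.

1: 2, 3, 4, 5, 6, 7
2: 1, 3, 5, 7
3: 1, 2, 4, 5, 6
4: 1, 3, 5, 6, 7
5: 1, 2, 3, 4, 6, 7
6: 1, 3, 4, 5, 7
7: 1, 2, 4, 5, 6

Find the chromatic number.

1, 4, 5, 6, 7 are pairwise adjacent (a clique of size 5), so at least 5 colors are needed.
A valid assignment using 5 colors: 1=b, 2=c, 3=d, 4=c, 5=a, 6=e, 7=d. No two adjacent vertices share a color.

5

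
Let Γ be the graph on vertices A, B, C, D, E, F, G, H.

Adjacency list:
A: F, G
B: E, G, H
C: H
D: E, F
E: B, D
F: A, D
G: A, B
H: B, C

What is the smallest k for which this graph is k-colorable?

B and H are adjacent, so at least 2 colors are needed.
2 colors suffice: color 1 → {A, B, C, D}; color 2 → {E, F, G, H}. No two adjacent vertices share a color.

2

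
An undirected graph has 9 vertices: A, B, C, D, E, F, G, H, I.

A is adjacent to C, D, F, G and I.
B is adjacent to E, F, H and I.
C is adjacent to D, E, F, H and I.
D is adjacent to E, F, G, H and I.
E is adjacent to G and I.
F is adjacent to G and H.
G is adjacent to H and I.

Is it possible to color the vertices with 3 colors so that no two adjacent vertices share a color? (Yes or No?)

No

D, F, G, H form a clique, so at least 4 colors are needed.
So 3 colors are not enough.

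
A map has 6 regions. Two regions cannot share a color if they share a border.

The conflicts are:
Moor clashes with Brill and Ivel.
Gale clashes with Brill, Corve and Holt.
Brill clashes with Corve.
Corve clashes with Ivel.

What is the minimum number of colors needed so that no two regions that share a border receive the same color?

Gale, Brill, Corve pairwise conflict, so at least 3 colors are needed.
One proper 3-coloring: Moor=3, Gale=1, Brill=2, Corve=3, Holt=2, Ivel=1. Every pair that conflicts lands in different colors.

3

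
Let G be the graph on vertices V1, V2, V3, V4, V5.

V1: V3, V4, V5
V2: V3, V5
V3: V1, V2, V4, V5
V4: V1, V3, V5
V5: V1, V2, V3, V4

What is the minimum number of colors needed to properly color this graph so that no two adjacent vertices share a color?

V1, V3, V4, V5 are pairwise adjacent (a clique of size 4), so at least 4 colors are needed.
4 colors suffice: color 1 → {V5}; color 2 → {V3}; color 3 → {V1, V2}; color 4 → {V4}. Each edge has distinct colors on its endpoints.

4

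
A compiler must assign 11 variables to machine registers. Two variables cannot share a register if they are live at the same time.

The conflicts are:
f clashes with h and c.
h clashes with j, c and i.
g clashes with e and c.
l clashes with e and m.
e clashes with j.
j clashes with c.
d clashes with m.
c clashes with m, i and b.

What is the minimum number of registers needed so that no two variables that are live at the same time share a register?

h, j, c are mutually in conflict, so at least 3 registers are needed.
A valid assignment using 3 registers: f=3, h=2, g=2, l=3, e=1, j=3, d=1, c=1, m=2, i=3, b=2. Each listed conflict is separated.

3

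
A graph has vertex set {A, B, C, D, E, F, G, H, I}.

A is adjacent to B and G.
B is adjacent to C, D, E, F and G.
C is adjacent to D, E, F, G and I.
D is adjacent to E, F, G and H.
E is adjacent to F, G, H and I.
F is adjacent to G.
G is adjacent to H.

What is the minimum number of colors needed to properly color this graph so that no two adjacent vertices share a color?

B, C, D, E, F, G are mutually adjacent (a clique of size 6), so at least 6 colors are needed.
One proper 6-coloring: A=2, B=5, C=3, D=4, E=2, F=6, G=1, H=3, I=1. Each edge has distinct colors on its endpoints.

6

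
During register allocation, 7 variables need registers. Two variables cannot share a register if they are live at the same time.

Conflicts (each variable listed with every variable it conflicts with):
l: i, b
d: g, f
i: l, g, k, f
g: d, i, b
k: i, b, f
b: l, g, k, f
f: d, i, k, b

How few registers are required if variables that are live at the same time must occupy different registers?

k, b, f pairwise conflict, so at least 3 registers are needed.
Using 3 registers: l=2, d=1, i=1, g=2, k=3, b=1, f=2. Each listed conflict is separated.

3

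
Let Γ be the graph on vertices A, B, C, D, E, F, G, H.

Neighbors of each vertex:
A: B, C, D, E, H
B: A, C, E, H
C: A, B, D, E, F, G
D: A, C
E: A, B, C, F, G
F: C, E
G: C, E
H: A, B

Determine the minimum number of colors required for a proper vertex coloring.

4

A, B, C, E form a clique, so at least 4 colors are needed.
A valid assignment using 4 colors: A=2, B=4, C=1, D=3, E=3, F=2, G=2, H=1. Each edge has distinct colors on its endpoints.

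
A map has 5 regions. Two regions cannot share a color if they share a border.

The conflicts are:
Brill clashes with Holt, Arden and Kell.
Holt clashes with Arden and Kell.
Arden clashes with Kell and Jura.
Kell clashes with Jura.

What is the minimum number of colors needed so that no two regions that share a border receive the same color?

Brill, Holt, Arden, Kell pairwise conflict, so at least 4 colors are needed.
4 colors suffice: color 1 → {Arden}; color 2 → {Kell}; color 3 → {Brill, Jura}; color 4 → {Holt}. Every pair that conflicts lands in different colors.

4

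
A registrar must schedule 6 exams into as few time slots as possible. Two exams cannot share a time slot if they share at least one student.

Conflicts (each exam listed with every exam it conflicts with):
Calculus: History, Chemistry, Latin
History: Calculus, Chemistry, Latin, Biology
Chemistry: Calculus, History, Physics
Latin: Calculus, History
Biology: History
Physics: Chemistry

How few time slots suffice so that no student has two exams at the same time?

3

Calculus, History, Chemistry pairwise conflict, so at least 3 time slots are needed.
Using 3 time slots: Calculus=3, History=1, Chemistry=2, Latin=2, Biology=2, Physics=1. No two conflicting exams share a time slot.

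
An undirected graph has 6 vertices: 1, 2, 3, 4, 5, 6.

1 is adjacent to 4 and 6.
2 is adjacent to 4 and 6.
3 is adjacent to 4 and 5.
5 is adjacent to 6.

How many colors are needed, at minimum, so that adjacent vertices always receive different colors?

3

The cycle 6-2-4-3-5-6 has odd length 5, so it cannot be 2-colored; at least 3 colors are needed.
3 colors suffice: color red → {4, 6}; color blue → {1, 2, 3}; color green → {5}. Each edge has distinct colors on its endpoints.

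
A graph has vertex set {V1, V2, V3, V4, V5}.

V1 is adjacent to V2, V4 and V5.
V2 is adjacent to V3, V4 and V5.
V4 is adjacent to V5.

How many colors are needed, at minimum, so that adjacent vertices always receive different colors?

V1, V2, V4, V5 are pairwise adjacent (a clique of size 4), so at least 4 colors are needed.
4 colors suffice: color red → {V2}; color blue → {V1, V3}; color green → {V5}; color yellow → {V4}. No two adjacent vertices share a color.

4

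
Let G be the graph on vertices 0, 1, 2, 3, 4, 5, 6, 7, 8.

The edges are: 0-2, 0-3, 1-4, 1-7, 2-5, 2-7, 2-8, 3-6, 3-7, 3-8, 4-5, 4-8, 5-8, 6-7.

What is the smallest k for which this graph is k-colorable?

3

4, 5, 8 are mutually adjacent, so at least 3 colors are needed.
One proper 3-coloring: 0=b, 1=c, 2=a, 3=a, 4=a, 5=c, 6=c, 7=b, 8=b. Every edge joins two different colors.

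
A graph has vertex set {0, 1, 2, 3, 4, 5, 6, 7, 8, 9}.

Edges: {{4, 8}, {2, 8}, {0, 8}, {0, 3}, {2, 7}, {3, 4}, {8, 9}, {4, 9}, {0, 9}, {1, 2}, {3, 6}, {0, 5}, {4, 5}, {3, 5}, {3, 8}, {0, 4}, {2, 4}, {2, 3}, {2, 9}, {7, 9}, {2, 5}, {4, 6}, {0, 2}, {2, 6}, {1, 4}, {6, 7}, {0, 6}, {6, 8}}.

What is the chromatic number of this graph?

0, 2, 3, 4, 6, 8 form a clique, so at least 6 colors are needed.
6 colors suffice: color a → {2}; color b → {4, 7}; color c → {0, 1}; color d → {3, 9}; color e → {5, 8}; color f → {6}. No two adjacent vertices share a color.

6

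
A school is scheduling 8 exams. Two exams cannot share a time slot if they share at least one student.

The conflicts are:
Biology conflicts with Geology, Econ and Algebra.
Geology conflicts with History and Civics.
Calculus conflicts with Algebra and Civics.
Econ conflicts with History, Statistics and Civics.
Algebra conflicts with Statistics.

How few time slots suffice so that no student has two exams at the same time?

The cycle Algebra-Biology-Geology-Civics-Calculus-Algebra has odd length 5, so it cannot be 2-colored; at least 3 time slots are needed.
3 time slots suffice: time slot 1 → {Geology, Econ, Algebra}; time slot 2 → {Biology, History, Statistics, Civics}; time slot 3 → {Calculus}. Each listed conflict is separated.

3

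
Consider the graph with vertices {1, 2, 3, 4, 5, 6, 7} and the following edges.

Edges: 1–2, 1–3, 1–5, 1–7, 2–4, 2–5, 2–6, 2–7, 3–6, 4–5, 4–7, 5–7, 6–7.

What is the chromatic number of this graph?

4

1, 2, 5, 7 are pairwise adjacent (a clique of size 4), so at least 4 colors are needed.
4 colors suffice: 1=green, 2=blue, 3=red, 4=green, 5=yellow, 6=green, 7=red. Each edge has distinct colors on its endpoints.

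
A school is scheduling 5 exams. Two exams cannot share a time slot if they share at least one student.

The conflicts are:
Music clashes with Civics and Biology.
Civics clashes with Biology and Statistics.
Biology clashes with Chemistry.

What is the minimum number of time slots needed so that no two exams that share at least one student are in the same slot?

Music, Civics, Biology are mutually in conflict, so at least 3 time slots are needed.
3 time slots suffice: time slot 1 → {Civics, Chemistry}; time slot 2 → {Biology, Statistics}; time slot 3 → {Music}. Each listed conflict is separated.

3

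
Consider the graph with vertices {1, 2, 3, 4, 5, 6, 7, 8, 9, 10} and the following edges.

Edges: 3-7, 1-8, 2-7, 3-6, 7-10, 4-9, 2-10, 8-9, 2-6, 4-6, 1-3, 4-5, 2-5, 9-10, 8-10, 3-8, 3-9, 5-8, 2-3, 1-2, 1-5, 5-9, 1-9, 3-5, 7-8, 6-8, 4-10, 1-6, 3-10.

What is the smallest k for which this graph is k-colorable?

5

1, 3, 5, 8, 9 form a clique, so at least 5 colors are needed.
5 colors suffice: color red → {3, 4}; color blue → {2, 8}; color green → {5, 6, 10}; color yellow → {7, 9}; color purple → {1}. Each edge has distinct colors on its endpoints.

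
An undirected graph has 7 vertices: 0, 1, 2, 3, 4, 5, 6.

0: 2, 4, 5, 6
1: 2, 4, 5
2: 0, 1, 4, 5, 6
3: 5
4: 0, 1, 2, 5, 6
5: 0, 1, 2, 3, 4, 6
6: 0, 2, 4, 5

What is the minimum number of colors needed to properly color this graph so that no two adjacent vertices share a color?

5

0, 2, 4, 5, 6 form a clique, so at least 5 colors are needed.
A valid assignment using 5 colors: 0=d, 1=d, 2=b, 3=b, 4=c, 5=a, 6=e. Every edge joins two different colors.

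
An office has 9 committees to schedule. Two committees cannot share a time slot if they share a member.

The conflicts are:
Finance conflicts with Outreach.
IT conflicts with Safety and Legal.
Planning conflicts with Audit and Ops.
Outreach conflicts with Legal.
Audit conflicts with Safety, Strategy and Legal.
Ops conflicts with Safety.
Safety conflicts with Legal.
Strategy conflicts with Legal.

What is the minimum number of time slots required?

IT, Safety, Legal all conflict with each other, so at least 3 time slots are needed.
3 time slots suffice: Finance=1, IT=2, Planning=3, Outreach=2, Audit=2, Ops=1, Safety=3, Strategy=3, Legal=1. Each listed conflict is separated.

3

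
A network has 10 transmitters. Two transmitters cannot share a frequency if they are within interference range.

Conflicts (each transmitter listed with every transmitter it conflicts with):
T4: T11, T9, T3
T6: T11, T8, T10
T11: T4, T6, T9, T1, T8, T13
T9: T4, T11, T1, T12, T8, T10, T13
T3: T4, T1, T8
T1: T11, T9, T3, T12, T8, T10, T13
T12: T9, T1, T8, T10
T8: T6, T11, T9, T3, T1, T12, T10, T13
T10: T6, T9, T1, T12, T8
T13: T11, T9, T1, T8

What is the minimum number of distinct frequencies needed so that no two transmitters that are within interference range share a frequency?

5

T9, T1, T12, T8, T10 pairwise conflict, so at least 5 frequencies are needed.
A valid assignment using 5 frequencies: T4=1, T6=2, T11=4, T9=2, T3=2, T1=3, T12=5, T8=1, T10=4, T13=5. Each listed conflict is separated.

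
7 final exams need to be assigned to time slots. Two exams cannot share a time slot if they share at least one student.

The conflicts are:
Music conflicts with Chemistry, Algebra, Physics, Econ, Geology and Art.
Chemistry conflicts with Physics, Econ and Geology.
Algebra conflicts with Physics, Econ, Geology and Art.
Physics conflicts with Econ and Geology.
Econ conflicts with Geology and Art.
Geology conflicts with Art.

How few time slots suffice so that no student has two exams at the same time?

Music, Chemistry, Physics, Econ, Geology all conflict with each other, so at least 5 time slots are needed.
5 time slots suffice: time slot 1 → {Geology}; time slot 2 → {Music}; time slot 3 → {Econ}; time slot 4 → {Chemistry, Algebra}; time slot 5 → {Physics, Art}. Every pair that conflicts lands in different time slots.

5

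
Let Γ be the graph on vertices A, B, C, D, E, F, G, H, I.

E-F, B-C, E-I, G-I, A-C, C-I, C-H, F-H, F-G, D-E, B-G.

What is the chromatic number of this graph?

3

The cycle F-E-I-C-H-F has odd length 5, so it cannot be 2-colored; at least 3 colors are needed.
3 colors suffice: A=2, B=2, C=1, D=2, E=1, F=2, G=1, H=3, I=2. Every edge joins two different colors.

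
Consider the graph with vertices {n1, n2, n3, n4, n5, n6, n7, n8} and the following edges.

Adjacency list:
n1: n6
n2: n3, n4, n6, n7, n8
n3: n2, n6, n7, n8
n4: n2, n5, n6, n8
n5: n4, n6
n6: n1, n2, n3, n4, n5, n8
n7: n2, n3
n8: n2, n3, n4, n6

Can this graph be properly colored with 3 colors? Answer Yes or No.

n2, n3, n6, n8 are pairwise adjacent (a clique of size 4), so at least 4 colors are needed.
So 3 colors are not enough.

No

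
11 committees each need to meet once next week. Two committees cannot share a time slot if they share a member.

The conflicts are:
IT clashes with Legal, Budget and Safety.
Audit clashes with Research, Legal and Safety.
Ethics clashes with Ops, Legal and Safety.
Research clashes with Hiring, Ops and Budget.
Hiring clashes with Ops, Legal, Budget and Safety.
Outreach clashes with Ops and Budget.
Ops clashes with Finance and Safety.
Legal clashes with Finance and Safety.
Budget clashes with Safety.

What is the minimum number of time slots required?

3

Ethics, Ops, Safety all conflict with each other, so at least 3 time slots are needed.
3 time slots suffice: time slot 1 → {Research, Outreach, Finance, Safety}; time slot 2 → {Ops, Legal, Budget}; time slot 3 → {IT, Audit, Ethics, Hiring}. No two conflicting committees share a time slot.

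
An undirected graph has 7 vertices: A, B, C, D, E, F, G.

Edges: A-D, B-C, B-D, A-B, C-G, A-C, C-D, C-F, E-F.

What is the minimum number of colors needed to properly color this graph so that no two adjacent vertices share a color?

A, B, C, D form a clique, so at least 4 colors are needed.
4 colors suffice: color red → {C, E}; color blue → {A, F, G}; color green → {D}; color yellow → {B}. No two adjacent vertices share a color.

4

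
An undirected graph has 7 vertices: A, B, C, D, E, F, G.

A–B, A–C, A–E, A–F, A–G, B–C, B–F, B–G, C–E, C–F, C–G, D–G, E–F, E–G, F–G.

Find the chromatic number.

A, C, E, F, G are pairwise adjacent (a clique of size 5), so at least 5 colors are needed.
A valid assignment using 5 colors: A=blue, B=purple, C=yellow, D=blue, E=purple, F=green, G=red. No two adjacent vertices share a color.

5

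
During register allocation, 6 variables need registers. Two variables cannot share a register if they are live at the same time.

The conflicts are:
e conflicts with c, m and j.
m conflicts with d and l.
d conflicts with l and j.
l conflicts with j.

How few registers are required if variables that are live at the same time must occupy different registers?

3

m, d, l all conflict with each other, so at least 3 registers are needed.
3 registers suffice: register 1 → {c, m, j}; register 2 → {e, d}; register 3 → {l}. No two conflicting variables share a register.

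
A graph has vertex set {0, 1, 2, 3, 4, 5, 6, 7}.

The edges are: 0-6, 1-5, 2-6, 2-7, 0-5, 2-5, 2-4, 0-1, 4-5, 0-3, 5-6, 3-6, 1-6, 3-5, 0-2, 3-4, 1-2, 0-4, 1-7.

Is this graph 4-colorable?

0, 1, 2, 5, 6 form a clique, so at least 5 colors are needed.
So 4 colors are not enough.

No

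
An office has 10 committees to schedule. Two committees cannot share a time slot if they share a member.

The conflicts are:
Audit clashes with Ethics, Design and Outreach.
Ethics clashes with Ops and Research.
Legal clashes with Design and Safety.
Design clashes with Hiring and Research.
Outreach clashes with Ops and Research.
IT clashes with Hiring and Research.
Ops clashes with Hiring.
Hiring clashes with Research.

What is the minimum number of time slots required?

IT, Hiring, Research are mutually in conflict, so at least 3 time slots are needed.
3 time slots suffice: time slot 1 → {Audit, Legal, Ops, Research}; time slot 2 → {Ethics, Design, Outreach, IT, Safety}; time slot 3 → {Hiring}. Each listed conflict is separated.

3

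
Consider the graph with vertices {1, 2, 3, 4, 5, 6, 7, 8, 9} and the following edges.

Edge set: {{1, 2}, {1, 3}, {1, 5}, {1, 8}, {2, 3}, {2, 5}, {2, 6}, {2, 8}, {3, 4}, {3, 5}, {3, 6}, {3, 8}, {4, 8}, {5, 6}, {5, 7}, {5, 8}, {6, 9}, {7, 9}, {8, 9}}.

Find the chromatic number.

5

1, 2, 3, 5, 8 are pairwise adjacent (a clique of size 5), so at least 5 colors are needed.
5 colors suffice: color a → {3, 9}; color b → {6, 7, 8}; color c → {4, 5}; color d → {2}; color e → {1}. Each edge has distinct colors on its endpoints.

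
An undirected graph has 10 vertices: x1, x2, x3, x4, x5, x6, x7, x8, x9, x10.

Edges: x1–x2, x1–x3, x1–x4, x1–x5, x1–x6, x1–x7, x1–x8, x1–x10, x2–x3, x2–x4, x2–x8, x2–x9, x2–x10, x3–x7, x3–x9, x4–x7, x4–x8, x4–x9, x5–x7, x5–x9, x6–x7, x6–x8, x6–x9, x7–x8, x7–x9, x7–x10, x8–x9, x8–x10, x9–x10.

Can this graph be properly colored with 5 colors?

Yes

The chromatic number is 4. x2, x8, x9, x10 are pairwise adjacent (a clique of size 4), so at least 4 colors are needed.
4 colors suffice: color R → {x1, x9}; color B → {x2, x7}; color G → {x3, x5, x8}; color Y → {x4, x6, x10}.
Since 5 ≥ 4, a proper 5-coloring certainly exists.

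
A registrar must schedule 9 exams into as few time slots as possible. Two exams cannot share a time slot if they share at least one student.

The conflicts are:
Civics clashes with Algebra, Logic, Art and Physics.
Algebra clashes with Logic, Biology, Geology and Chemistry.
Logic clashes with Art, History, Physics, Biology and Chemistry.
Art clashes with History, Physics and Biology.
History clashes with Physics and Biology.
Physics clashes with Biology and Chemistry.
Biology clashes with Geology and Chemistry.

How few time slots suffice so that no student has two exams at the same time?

Logic, Art, History, Physics, Biology pairwise conflict, so at least 5 time slots are needed.
5 time slots suffice: time slot 1 → {Logic, Geology}; time slot 2 → {Civics, Biology}; time slot 3 → {Algebra, Physics}; time slot 4 → {Art, Chemistry}; time slot 5 → {History}. Each listed conflict is separated.

5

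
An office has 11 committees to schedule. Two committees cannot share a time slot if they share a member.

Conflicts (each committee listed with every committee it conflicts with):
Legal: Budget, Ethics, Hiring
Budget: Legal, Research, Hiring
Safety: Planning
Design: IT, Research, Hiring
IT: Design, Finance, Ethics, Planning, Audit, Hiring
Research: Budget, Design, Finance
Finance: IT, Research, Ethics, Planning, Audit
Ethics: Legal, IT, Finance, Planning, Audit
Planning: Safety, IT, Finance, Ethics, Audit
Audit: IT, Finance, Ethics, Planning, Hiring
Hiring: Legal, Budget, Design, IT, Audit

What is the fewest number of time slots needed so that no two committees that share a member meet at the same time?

IT, Finance, Ethics, Planning, Audit pairwise conflict, so at least 5 time slots are needed.
5 time slots suffice: Legal=1, Budget=3, Safety=1, Design=3, IT=1, Research=1, Finance=5, Ethics=4, Planning=2, Audit=3, Hiring=2. Each listed conflict is separated.

5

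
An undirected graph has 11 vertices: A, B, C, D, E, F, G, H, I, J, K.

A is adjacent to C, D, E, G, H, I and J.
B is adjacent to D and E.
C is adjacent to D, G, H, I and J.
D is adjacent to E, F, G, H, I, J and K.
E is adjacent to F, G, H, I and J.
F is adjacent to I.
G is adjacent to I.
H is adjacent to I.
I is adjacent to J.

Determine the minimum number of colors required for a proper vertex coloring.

5

A, D, E, G, I form a clique, so at least 5 colors are needed.
5 colors suffice: color 1 → {D}; color 2 → {C, E, K}; color 3 → {B, I}; color 4 → {A, F}; color 5 → {G, H, J}. Each edge has distinct colors on its endpoints.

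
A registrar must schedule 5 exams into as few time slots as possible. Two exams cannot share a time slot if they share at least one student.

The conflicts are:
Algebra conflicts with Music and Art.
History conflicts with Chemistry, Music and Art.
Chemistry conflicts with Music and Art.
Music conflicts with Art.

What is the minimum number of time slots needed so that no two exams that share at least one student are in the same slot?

History, Chemistry, Music, Art pairwise conflict, so at least 4 time slots are needed.
4 time slots suffice: time slot 1 → {Music}; time slot 2 → {Art}; time slot 3 → {Algebra, Chemistry}; time slot 4 → {History}. Each listed conflict is separated.

4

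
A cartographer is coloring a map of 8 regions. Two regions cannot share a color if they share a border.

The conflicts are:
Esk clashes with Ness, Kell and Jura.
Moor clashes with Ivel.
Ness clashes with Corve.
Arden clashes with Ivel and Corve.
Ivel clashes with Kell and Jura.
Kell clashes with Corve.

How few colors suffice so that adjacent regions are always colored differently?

2

Esk and Kell conflict, so at least 2 colors are needed.
2 colors suffice: color 1 → {Esk, Ivel, Corve}; color 2 → {Moor, Ness, Arden, Kell, Jura}. No two conflicting regions share a color.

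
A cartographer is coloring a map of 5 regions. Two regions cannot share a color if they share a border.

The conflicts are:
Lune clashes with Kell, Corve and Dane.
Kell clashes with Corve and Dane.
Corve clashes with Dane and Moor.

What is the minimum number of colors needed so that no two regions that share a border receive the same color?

4

Lune, Kell, Corve, Dane pairwise conflict, so at least 4 colors are needed.
4 colors suffice: Lune=4, Kell=2, Corve=1, Dane=3, Moor=2. Every pair that conflicts lands in different colors.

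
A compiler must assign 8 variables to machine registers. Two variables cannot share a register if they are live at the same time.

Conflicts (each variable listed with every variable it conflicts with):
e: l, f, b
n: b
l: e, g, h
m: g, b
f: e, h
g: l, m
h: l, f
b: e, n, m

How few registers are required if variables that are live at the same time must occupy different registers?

The cycle b-e-l-g-m-b has odd length 5, so it cannot be 2-colored; at least 3 registers are needed.
3 registers suffice: register 1 → {e, n, m, h}; register 2 → {l, f, b}; register 3 → {g}. Every pair that conflicts lands in different registers.

3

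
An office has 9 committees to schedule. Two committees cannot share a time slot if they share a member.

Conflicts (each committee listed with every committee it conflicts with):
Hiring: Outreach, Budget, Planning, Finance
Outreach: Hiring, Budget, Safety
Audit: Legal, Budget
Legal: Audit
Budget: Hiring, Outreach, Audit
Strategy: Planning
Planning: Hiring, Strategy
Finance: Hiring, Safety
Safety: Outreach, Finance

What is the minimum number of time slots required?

3

Hiring, Outreach, Budget all conflict with each other, so at least 3 time slots are needed.
3 time slots suffice: time slot 1 → {Hiring, Audit, Strategy, Safety}; time slot 2 → {Outreach, Legal, Planning, Finance}; time slot 3 → {Budget}. No two conflicting committees share a time slot.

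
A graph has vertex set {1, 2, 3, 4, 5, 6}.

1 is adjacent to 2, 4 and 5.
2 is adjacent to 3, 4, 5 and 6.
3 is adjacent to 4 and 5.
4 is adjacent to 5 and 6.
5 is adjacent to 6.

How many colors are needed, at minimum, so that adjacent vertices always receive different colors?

4

1, 2, 4, 5 are mutually adjacent (a clique of size 4), so at least 4 colors are needed.
4 colors suffice: 1=d, 2=b, 3=d, 4=a, 5=c, 6=d. Each edge has distinct colors on its endpoints.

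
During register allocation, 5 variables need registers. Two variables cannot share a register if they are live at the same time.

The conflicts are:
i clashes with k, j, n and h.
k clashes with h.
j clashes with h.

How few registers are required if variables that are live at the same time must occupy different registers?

i, k, h pairwise conflict, so at least 3 registers are needed.
A valid assignment using 3 registers: i=1, k=3, j=3, n=2, h=2. Each listed conflict is separated.

3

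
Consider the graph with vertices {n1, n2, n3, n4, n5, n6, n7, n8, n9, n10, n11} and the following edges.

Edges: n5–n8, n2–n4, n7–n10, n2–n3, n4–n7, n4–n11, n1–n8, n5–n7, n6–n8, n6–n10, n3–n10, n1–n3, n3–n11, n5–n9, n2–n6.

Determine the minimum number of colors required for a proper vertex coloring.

The cycle n4-n11-n3-n10-n7-n4 has odd length 5, so it cannot be 2-colored; at least 3 colors are needed.
3 colors suffice: color 1 → {n3, n7, n8, n9}; color 2 → {n1, n2, n5, n10, n11}; color 3 → {n4, n6}. No two adjacent vertices share a color.

3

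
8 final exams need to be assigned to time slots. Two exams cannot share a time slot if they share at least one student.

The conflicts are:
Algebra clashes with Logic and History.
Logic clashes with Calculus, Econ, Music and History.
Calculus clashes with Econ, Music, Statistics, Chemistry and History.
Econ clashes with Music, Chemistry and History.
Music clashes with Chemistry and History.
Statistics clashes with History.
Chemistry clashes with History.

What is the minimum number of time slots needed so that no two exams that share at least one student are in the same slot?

Calculus, Econ, Music, Chemistry, History pairwise conflict, so at least 5 time slots are needed.
5 time slots suffice: Algebra=2, Logic=4, Calculus=2, Econ=5, Music=3, Statistics=3, Chemistry=4, History=1. Each listed conflict is separated.

5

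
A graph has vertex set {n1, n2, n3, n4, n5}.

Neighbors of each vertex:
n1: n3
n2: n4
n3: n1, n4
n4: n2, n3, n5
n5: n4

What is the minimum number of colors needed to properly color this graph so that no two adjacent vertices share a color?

2

n4 and n5 are adjacent, so at least 2 colors are needed.
2 colors suffice: n1=1, n2=2, n3=2, n4=1, n5=2. No two adjacent vertices share a color.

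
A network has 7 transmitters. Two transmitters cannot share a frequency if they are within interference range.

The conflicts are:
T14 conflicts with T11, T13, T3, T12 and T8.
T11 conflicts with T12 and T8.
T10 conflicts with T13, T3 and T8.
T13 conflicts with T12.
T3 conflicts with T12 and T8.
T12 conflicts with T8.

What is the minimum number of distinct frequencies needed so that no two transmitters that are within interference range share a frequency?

4

T14, T11, T12, T8 are mutually in conflict, so at least 4 frequencies are needed.
4 frequencies suffice: frequency 1 → {T13, T8}; frequency 2 → {T14, T10}; frequency 3 → {T12}; frequency 4 → {T11, T3}. Every pair that conflicts lands in different frequencies.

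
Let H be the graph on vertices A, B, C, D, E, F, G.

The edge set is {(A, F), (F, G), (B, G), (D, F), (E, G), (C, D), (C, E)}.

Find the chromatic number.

3

The cycle C-E-G-F-D-C has odd length 5, so it cannot be 2-colored; at least 3 colors are needed.
3 colors suffice: color 1 → {A, C, G}; color 2 → {B, E, F}; color 3 → {D}. No two adjacent vertices share a color.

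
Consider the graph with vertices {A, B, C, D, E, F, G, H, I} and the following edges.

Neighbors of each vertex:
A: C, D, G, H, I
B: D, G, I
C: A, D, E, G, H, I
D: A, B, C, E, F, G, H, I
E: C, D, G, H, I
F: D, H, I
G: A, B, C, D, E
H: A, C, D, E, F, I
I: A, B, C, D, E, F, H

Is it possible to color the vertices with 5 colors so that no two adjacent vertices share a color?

The chromatic number is 5. A, C, D, H, I are pairwise adjacent (a clique of size 5), so at least 5 colors are needed.
5 colors suffice: A=5, B=3, C=3, D=1, E=5, F=3, G=2, H=4, I=2.
That is already a proper 5-coloring.

Yes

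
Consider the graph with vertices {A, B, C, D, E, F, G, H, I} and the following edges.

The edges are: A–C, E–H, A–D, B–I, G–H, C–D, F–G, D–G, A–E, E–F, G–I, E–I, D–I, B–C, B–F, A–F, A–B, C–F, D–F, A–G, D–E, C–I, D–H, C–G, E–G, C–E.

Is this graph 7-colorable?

The chromatic number is 6. A, C, D, E, F, G are pairwise adjacent (a clique of size 6), so at least 6 colors are needed.
One proper 6-coloring: A=5, B=2, C=1, D=4, E=2, F=6, G=3, H=1, I=5.
Since 7 ≥ 6, a proper 7-coloring certainly exists.

Yes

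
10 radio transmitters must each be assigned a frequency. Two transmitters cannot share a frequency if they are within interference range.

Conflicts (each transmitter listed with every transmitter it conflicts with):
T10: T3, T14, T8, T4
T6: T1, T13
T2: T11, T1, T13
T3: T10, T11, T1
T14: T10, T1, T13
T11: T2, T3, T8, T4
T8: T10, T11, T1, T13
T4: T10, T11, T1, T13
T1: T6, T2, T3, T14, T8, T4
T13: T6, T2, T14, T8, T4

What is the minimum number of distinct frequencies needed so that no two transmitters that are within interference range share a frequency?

2

T3 and T11 conflict, so at least 2 frequencies are needed.
Using 2 frequencies: T10=1, T6=2, T2=2, T3=2, T14=2, T11=1, T8=2, T4=2, T1=1, T13=1. No two conflicting transmitters share a frequency.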